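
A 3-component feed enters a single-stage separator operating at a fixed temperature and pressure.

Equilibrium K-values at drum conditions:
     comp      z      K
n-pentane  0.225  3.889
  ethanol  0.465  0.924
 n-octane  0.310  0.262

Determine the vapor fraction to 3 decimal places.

Iterate (Newton) starting at ψ = 0.5:
  ψ = 0.500: g = -0.1334, g' = -0.741 → ψ = 0.320
  ψ = 0.320: g = 0.0020, g' = -0.799 → ψ = 0.323
Converged at ψ = 0.323.

ψ = 0.323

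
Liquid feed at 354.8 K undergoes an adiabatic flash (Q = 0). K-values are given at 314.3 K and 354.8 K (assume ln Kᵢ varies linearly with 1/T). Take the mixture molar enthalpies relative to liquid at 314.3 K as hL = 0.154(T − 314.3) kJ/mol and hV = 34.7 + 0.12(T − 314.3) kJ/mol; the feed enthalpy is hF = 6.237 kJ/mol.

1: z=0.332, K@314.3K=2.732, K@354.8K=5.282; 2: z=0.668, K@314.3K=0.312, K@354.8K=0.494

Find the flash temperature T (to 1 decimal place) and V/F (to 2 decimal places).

T = 319.1 K, V/F = 0.16

Adiabatic flash: solve Rachford–Rice at each trial T, then check hF = ψ·hV(T) + (1−ψ)·hL(T).
  T = 314.3 K: K = (2.732, 0.312), RR gives ψ = 0.097, H_out = 3.362 kJ/mol
  T = 354.8 K: K = (5.282, 0.494), RR gives ψ = 0.500, H_out = 22.903 kJ/mol
  T = 334.6 K: K = (3.878, 0.398), RR gives ψ = 0.320, H_out = 14.000 kJ/mol
  T = 324.5 K: K = (3.276, 0.354), RR gives ψ = 0.220, H_out = 9.145 kJ/mol
  T = 319.4 K: K = (2.996, 0.333), RR gives ψ = 0.163, H_out = 6.408 kJ/mol
  T = 316.9 K: K = (2.865, 0.322), RR gives ψ = 0.132, H_out = 4.961 kJ/mol
  T = 318.1 K: K = (2.927, 0.327), RR gives ψ = 0.147, H_out = 5.666 kJ/mol
Linear interpolation between T = 318.1 (H_out = 5.666) and T = 319.4 (H_out = 6.408) on hF = 6.237 gives T ≈ 319.1 K, at which ψ = 0.16.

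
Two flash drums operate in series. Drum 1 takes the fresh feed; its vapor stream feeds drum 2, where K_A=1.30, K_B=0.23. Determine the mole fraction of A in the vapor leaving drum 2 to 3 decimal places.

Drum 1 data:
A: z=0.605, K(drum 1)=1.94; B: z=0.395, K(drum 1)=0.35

y_A (drum 2) = 0.936

Drum 1:
Binary case is linear: z₁(K₁−1)(1+ψ₁(K₂−1)) + z₂(K₂−1)(1+ψ₁(K₁−1)) = 0
⇒ ψ₁ = [z₁(K₁−1)+z₂(K₂−1)] / [−(K₁−1)(K₂−1)] = 0.3119/0.6110 = 0.511
Drum-1 compositions:
  A: x = 0.409, y = 0.793
  B: x = 0.591, y = 0.207
Drum-2 feed = drum-1 vapor: z₂ = (0.7931, 0.2069).
Drum 2:
Binary case is linear: z₁(K₁−1)(1+ψ₂(K₂−1)) + z₂(K₂−1)(1+ψ₂(K₁−1)) = 0
⇒ ψ₂ = [z₁(K₁−1)+z₂(K₂−1)] / [−(K₁−1)(K₂−1)] = 0.0786/0.2310 = 0.340
  A: x = 0.720, y = 0.936
  B: x = 0.280, y = 0.064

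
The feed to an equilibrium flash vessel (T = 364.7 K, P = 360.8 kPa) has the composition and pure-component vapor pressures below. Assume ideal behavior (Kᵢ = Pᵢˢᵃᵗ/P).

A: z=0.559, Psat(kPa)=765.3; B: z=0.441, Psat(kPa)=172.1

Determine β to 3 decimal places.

Raoult's law: Kᵢ = Pᵢˢᵃᵗ/P = Pᵢˢᵃᵗ/360.8.
  K_A = 765.3/360.8 = 2.12112, K_B = 172.1/360.8 = 0.47700
Binary case is linear: z₁(K₁−1)(1+β(K₂−1)) + z₂(K₂−1)(1+β(K₁−1)) = 0
⇒ β = [z₁(K₁−1)+z₂(K₂−1)] / [−(K₁−1)(K₂−1)] = 0.3961/0.5864 = 0.675

β = 0.675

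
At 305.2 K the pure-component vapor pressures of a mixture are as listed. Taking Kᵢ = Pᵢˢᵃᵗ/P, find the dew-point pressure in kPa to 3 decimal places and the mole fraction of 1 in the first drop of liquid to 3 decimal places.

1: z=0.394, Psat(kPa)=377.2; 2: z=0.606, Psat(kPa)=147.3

At the dew point ψ → 1, so Σzᵢ/Kᵢ = 1 with Kᵢ = Pᵢˢᵃᵗ/P ⇒ 1/P = Σzᵢ/Pᵢˢᵃᵗ.
1/P = 0.394/377.2 + 0.606/147.3 = 0.005159 ⇒ P = 193.851 kPa
xᵢ = zᵢP/Pᵢˢᵃᵗ ⇒ x_1 = 0.394·193.851/377.2 = 0.202

Pdew = 193.851 kPa, x_1 = 0.202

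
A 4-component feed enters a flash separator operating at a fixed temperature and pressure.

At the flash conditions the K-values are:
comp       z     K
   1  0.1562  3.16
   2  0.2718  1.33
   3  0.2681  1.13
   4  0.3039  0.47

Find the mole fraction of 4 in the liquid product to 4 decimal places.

Material balance + equilibrium reduce to Σ zᵢ(Kᵢ−1)/(1+V/F(Kᵢ−1)) = 0.
Feasibility: ΣzᵢKᵢ = 1.3009, Σzᵢ/Kᵢ = 1.1376 — both > 1, two phases present.
Iterate (Newton) starting at V/F = 0.38:
  V/F = 0.3800: g = 0.09652, g' = -0.3812 → V/F = 0.6332
  V/F = 0.6332: g = 0.00645, g' = -0.3475 → V/F = 0.6518
Converged at V/F = 0.6518.
Compositions from xᵢ = zᵢ/(1+V/F(Kᵢ−1)), yᵢ = Kᵢxᵢ:
  1: x = 0.0649, y = 0.2050
  2: x = 0.2237, y = 0.2975
  3: x = 0.2472, y = 0.2793
  4: x = 0.4643, y = 0.2182

x_4 = 0.4643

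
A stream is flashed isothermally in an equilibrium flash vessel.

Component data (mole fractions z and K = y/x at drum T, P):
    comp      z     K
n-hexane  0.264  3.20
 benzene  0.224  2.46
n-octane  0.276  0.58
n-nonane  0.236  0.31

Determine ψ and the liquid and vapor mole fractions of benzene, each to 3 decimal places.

Rachford–Rice: g(ψ) = Σ zᵢ(Kᵢ−1)/(1+ψ(Kᵢ−1)) = 0.
g(0) = ΣzᵢKᵢ − 1 = 0.629 and g(1) = 1 − Σzᵢ/Kᵢ = -0.411, so a root lies in (0, 1).
Iterate (Newton) starting at ψ = 0.32:
  ψ = 0.320: g = 0.2208, g' = -0.912 → ψ = 0.562
  ψ = 0.562: g = 0.0215, g' = -0.783 → ψ = 0.590
Converged at ψ = 0.590.
Compositions from xᵢ = zᵢ/(1+ψ(Kᵢ−1)), yᵢ = Kᵢxᵢ:
  n-hexane: x = 0.115, y = 0.368
  benzene: x = 0.120, y = 0.296
  n-octane: x = 0.367, y = 0.213
  n-nonane: x = 0.398, y = 0.123

ψ = 0.590, x_benzene = 0.120, y_benzene = 0.296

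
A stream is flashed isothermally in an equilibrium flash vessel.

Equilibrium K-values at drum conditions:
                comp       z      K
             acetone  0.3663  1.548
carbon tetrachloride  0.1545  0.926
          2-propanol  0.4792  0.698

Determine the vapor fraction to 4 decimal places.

ψ = 0.3116

Rachford–Rice: g(ψ) = Σ zᵢ(Kᵢ−1)/(1+ψ(Kᵢ−1)) = 0.
g(0) = ΣzᵢKᵢ − 1 = 0.0446 and g(1) = 1 − Σzᵢ/Kᵢ = -0.0900, so a root lies in (0, 1).
Newton–Raphson from ψ = 0.55:
  ψ = 0.5500: g = -0.03122, g' = -0.1287 → ψ = 0.3075
  ψ = 0.3075: g = 0.00056, g' = -0.1346 → ψ = 0.3116
Converged at ψ = 0.3116.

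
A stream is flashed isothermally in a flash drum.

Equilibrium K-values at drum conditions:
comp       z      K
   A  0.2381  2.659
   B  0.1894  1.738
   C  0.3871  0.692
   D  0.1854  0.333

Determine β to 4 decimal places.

β = 0.4827

Iterate (Newton) starting at β = 0.31:
  β = 0.3100: g = 0.08690, g' = -0.5301 → β = 0.4739
  β = 0.4739: g = 0.00427, g' = -0.4887 → β = 0.4827
Converged at β = 0.4827.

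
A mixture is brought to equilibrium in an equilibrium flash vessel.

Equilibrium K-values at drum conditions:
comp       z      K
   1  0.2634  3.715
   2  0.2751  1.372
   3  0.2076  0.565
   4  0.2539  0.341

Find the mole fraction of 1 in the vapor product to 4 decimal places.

y_1 = 0.3985

Material balance + equilibrium reduce to Σ zᵢ(Kᵢ−1)/(1+ψ(Kᵢ−1)) = 0.
g(0) = ΣzᵢKᵢ − 1 = 0.5598 and g(1) = 1 − Σzᵢ/Kᵢ = -0.3834, so a root lies in (0, 1).
Newton iteration, ψ⁰ = 0.5:
  ψ = 0.5000: g = 0.02468, g' = -0.6858 → ψ = 0.5360
  ψ = 0.5360: g = 0.00014, g' = -0.6789 → ψ = 0.5362
Converged at ψ = 0.5362.
Compositions from xᵢ = zᵢ/(1+ψ(Kᵢ−1)), yᵢ = Kᵢxᵢ:
  1: x = 0.1073, y = 0.3985
  2: x = 0.2294, y = 0.3147
  3: x = 0.2708, y = 0.1530
  4: x = 0.3926, y = 0.1339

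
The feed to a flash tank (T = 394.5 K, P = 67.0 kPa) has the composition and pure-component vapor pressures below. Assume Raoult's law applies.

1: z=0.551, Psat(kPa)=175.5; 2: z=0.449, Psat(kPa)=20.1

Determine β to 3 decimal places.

β = 0.510

Raoult's law: Kᵢ = Pᵢˢᵃᵗ/P = Pᵢˢᵃᵗ/67.0.
  K_1 = 175.5/67.0 = 2.61940, K_2 = 20.1/67.0 = 0.30000
Rachford–Rice: g(β) = Σ zᵢ(Kᵢ−1)/(1+β(Kᵢ−1)) = 0.
g(0) = ΣzᵢKᵢ − 1 = 0.578 and g(1) = 1 − Σzᵢ/Kᵢ = -0.707, so a root lies in (0, 1).
Newton iteration, β⁰ = 0.5:
  β = 0.500: g = 0.0095, g' = -0.962 → β = 0.510
Converged at β = 0.510.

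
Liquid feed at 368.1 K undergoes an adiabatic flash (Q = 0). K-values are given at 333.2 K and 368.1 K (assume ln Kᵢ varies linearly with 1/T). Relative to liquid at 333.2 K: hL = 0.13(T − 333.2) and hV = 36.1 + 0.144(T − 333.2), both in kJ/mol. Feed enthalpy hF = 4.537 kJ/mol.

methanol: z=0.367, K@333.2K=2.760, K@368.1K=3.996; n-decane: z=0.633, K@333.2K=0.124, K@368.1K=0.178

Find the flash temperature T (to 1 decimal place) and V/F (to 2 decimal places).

Adiabatic flash: solve Rachford–Rice at each trial T, then check hF = ψ·hV(T) + (1−ψ)·hL(T).
  T = 333.2 K: K = (2.760, 0.124), RR gives ψ = 0.059, H_out = 2.140 kJ/mol
  T = 368.1 K: K = (3.996, 0.178), RR gives ψ = 0.235, H_out = 13.142 kJ/mol
  T = 350.6 K: K = (3.350, 0.150), RR gives ψ = 0.162, H_out = 8.161 kJ/mol
  T = 341.9 K: K = (3.048, 0.137), RR gives ψ = 0.116, H_out = 5.334 kJ/mol
  T = 337.5 K: K = (2.901, 0.130), RR gives ψ = 0.089, H_out = 3.773 kJ/mol
  T = 339.7 K: K = (2.974, 0.133), RR gives ψ = 0.103, H_out = 4.566 kJ/mol
Linear interpolation between T = 337.5 (H_out = 3.773) and T = 339.7 (H_out = 4.566) on hF = 4.537 gives T ≈ 339.6 K, at which ψ = 0.10.

T = 339.6 K, V/F = 0.10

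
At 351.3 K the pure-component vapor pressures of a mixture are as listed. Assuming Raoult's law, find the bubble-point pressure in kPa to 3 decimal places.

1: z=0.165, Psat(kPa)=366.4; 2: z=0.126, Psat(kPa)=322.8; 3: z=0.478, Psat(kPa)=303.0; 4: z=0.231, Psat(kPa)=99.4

At the bubble point ψ → 0, so ΣzᵢKᵢ = 1 with Kᵢ = Pᵢˢᵃᵗ/P ⇒ P = ΣzᵢPᵢˢᵃᵗ.
P = 0.165·366.4 + 0.126·322.8 + 0.478·303.0 + 0.231·99.4 = 268.924 kPa

Pbub = 268.924 kPa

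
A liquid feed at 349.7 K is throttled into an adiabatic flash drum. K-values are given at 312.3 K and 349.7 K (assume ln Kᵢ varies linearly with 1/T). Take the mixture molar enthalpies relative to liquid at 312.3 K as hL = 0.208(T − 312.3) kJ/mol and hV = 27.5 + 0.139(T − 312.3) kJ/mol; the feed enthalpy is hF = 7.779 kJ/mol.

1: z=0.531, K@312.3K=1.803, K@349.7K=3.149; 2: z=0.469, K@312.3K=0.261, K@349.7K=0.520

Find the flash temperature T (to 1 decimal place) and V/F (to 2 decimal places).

Adiabatic flash: solve Rachford–Rice at each trial T, then check hF = ψ·hV(T) + (1−ψ)·hL(T).
  T = 312.3 K: K = (1.803, 0.261), RR gives ψ = 0.134, H_out = 3.698 kJ/mol
  T = 349.7 K: K = (3.149, 0.520), RR gives ψ = 0.888, H_out = 29.908 kJ/mol
  T = 331.0 K: K = (2.421, 0.376), RR gives ψ = 0.520, H_out = 17.528 kJ/mol
  T = 321.6 K: K = (2.096, 0.314), RR gives ψ = 0.347, H_out = 11.250 kJ/mol
  T = 317.0 K: K = (1.948, 0.287), RR gives ψ = 0.250, H_out = 7.776 kJ/mol
  T = 319.3 K: K = (2.021, 0.301), RR gives ψ = 0.300, H_out = 9.562 kJ/mol
Linear interpolation between T = 317.0 (H_out = 7.776) and T = 319.3 (H_out = 9.562) on hF = 7.779 gives T ≈ 317.0 K, at which ψ = 0.25.

T = 317.0 K, V/F = 0.25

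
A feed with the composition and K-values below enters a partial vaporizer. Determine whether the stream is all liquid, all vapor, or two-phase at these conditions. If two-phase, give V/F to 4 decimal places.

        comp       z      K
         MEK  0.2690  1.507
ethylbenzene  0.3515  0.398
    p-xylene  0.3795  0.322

ΣzᵢKᵢ = 0.6675; Σzᵢ/Kᵢ = 2.2402.
Since ΣzᵢKᵢ < 1 the mixture is below its bubble point — single liquid phase.

all liquid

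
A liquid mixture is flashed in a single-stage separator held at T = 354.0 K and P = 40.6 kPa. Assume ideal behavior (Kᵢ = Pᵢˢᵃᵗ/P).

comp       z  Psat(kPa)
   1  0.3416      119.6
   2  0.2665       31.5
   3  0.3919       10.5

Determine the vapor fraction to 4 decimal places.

Raoult's law: Kᵢ = Pᵢˢᵃᵗ/P = Pᵢˢᵃᵗ/40.6.
  K_1 = 119.6/40.6 = 2.945813, K_2 = 31.5/40.6 = 0.775862, K_3 = 10.5/40.6 = 0.258621
Let ψ = V/F and solve Σ zᵢ(Kᵢ−1)/(1+ψ(Kᵢ−1)) = 0.
Check two-phase: ΣzᵢKᵢ = 1.3144 > 1 and Σzᵢ/Kᵢ = 1.9748 > 1, so g(0) = 0.3144 > 0 and g(1) = -0.9748 < 0.
Iterate (Newton) starting at ψ = 0.36:
  ψ = 0.3600: g = -0.07042, g' = -0.8639 → ψ = 0.2785
  ψ = 0.2785: g = 0.00124, g' = -0.9013 → ψ = 0.2799
Converged at ψ = 0.2799.

ψ = 0.2799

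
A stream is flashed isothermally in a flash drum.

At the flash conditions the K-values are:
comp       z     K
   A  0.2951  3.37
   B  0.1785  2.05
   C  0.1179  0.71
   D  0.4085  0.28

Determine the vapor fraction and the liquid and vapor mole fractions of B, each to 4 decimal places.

Let ψ = V/F and solve Σ zᵢ(Kᵢ−1)/(1+ψ(Kᵢ−1)) = 0.
Feasibility: ΣzᵢKᵢ = 1.5585, Σzᵢ/Kᵢ = 1.7996 — both > 1, two phases present.
Iterate (Newton) starting at ψ = 0.63:
  ψ = 0.6300: g = -0.18679, g' = -1.0621 → ψ = 0.4541
  ψ = 0.4541: g = -0.01264, g' = -0.9554 → ψ = 0.4409
Converged at ψ = 0.4409.
Compositions from xᵢ = zᵢ/(1+ψ(Kᵢ−1)), yᵢ = Kᵢxᵢ:
  A: x = 0.1443, y = 0.4863
  B: x = 0.1220, y = 0.2501
  C: x = 0.1352, y = 0.0960
  D: x = 0.5985, y = 0.1676

ψ = 0.4409, x_B = 0.1220, y_B = 0.2501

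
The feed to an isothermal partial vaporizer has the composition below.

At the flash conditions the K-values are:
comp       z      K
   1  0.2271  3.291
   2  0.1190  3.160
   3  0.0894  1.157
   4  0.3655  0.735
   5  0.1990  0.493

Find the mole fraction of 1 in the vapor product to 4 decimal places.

Rachford–Rice: g(V/F) = Σ zᵢ(Kᵢ−1)/(1+V/F(Kᵢ−1)) = 0.
Check two-phase: ΣzᵢKᵢ = 1.5936 > 1 and Σzᵢ/Kᵢ = 1.0849 > 1, so g(0) = 0.5936 > 0 and g(1) = -0.0849 < 0.
Iterate (Newton) starting at V/F = 0.5:
  V/F = 0.5000: g = 0.13229, g' = -0.5151 → V/F = 0.7568
  V/F = 0.7568: g = 0.01554, g' = -0.4161 → V/F = 0.7942
  V/F = 0.7942: g = 0.00009, g' = -0.4115 → V/F = 0.7944
Converged at V/F = 0.7944.
Compositions from xᵢ = zᵢ/(1+V/F(Kᵢ−1)), yᵢ = Kᵢxᵢ:
  1: x = 0.0805, y = 0.2650
  2: x = 0.0438, y = 0.1385
  3: x = 0.0795, y = 0.0920
  4: x = 0.4630, y = 0.3403
  5: x = 0.3332, y = 0.1643

y_1 = 0.2650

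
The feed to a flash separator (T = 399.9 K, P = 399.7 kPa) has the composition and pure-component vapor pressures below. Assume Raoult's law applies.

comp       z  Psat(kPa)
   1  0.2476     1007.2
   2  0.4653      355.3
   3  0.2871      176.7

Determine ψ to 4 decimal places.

Raoult's law: Kᵢ = Pᵢˢᵃᵗ/P = Pᵢˢᵃᵗ/399.7.
  K_1 = 1007.2/399.7 = 2.519890, K_2 = 355.3/399.7 = 0.888917, K_3 = 176.7/399.7 = 0.442082
Let ψ = V/F and solve Σ zᵢ(Kᵢ−1)/(1+ψ(Kᵢ−1)) = 0.
Feasibility: ΣzᵢKᵢ = 1.1645, Σzᵢ/Kᵢ = 1.2711 — both > 1, two phases present.
Iterate (Newton) starting at ψ = 0.55:
  ψ = 0.5500: g = -0.08116, g' = -0.3622 → ψ = 0.3259
  ψ = 0.3259: g = 0.00225, g' = -0.3955 → ψ = 0.3316
Converged at ψ = 0.3316.

ψ = 0.3316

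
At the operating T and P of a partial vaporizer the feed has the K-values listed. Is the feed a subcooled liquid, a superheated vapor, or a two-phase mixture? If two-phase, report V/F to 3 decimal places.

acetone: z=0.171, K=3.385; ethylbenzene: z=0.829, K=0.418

subcooled liquid

ΣzᵢKᵢ = 0.925; Σzᵢ/Kᵢ = 2.034.
Since ΣzᵢKᵢ < 1 the mixture is below its bubble point — single liquid phase.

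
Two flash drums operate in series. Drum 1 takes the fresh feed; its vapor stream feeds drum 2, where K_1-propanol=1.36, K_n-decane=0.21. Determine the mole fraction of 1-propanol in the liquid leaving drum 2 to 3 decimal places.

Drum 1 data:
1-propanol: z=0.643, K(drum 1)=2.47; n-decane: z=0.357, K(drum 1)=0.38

x_1-propanol (drum 2) = 0.687

Drum 1:
Material balance + equilibrium reduce to Σ zᵢ(Kᵢ−1)/(1+ψ₁(Kᵢ−1)) = 0.
Check two-phase: ΣzᵢKᵢ = 1.724 > 1 and Σzᵢ/Kᵢ = 1.200 > 1, so g(0) = 0.724 > 0 and g(1) = -0.200 < 0.
Binary case is linear: z₁(K₁−1)(1+ψ₁(K₂−1)) + z₂(K₂−1)(1+ψ₁(K₁−1)) = 0
⇒ ψ₁ = [z₁(K₁−1)+z₂(K₂−1)] / [−(K₁−1)(K₂−1)] = 0.7239/0.9114 = 0.794
Drum-1 compositions:
  1-propanol: x = 0.297, y = 0.733
  n-decane: x = 0.703, y = 0.267
Drum-2 feed = drum-1 vapor: z₂ = (0.7327, 0.2673).
Drum 2:
Let ψ₂ = V/F and solve Σ zᵢ(Kᵢ−1)/(1+ψ₂(Kᵢ−1)) = 0.
g(0) = ΣzᵢKᵢ − 1 = 0.053 and g(1) = 1 − Σzᵢ/Kᵢ = -0.811, so a root lies in (0, 1).
Binary case is linear: z₁(K₁−1)(1+ψ₂(K₂−1)) + z₂(K₂−1)(1+ψ₂(K₁−1)) = 0
⇒ ψ₂ = [z₁(K₁−1)+z₂(K₂−1)] / [−(K₁−1)(K₂−1)] = 0.0526/0.2844 = 0.185
  1-propanol: x = 0.687, y = 0.934
  n-decane: x = 0.313, y = 0.066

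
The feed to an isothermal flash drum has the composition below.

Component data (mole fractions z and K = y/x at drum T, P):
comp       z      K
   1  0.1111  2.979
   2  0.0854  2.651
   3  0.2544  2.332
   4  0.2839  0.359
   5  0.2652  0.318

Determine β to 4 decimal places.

Let β = V/F and solve Σ zᵢ(Kᵢ−1)/(1+β(Kᵢ−1)) = 0.
Check two-phase: ΣzᵢKᵢ = 1.3369 > 1 and Σzᵢ/Kᵢ = 1.8034 > 1, so g(0) = 0.3369 > 0 and g(1) = -0.8034 < 0.
Newton–Raphson from β = 0.63:
  β = 0.6300: g = -0.27115, g' = -0.9830 → β = 0.3542
  β = 0.3542: g = -0.02540, g' = -0.8611 → β = 0.3247
  β = 0.3247: g = 0.00011, g' = -0.8694 → β = 0.3248
Converged at β = 0.3248.

β = 0.3248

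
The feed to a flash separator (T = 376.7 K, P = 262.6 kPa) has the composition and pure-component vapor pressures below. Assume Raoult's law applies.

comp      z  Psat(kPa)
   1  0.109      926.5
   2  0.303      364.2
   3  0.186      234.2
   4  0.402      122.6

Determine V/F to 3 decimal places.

V/F = 0.267

Raoult's law: Kᵢ = Pᵢˢᵃᵗ/P = Pᵢˢᵃᵗ/262.6.
  K_1 = 926.5/262.6 = 3.52818, K_2 = 364.2/262.6 = 1.38690, K_3 = 234.2/262.6 = 0.89185, K_4 = 122.6/262.6 = 0.46687
Material balance + equilibrium reduce to Σ zᵢ(Kᵢ−1)/(1+V/F(Kᵢ−1)) = 0.
Check two-phase: ΣzᵢKᵢ = 1.158 > 1 and Σzᵢ/Kᵢ = 1.319 > 1, so g(0) = 0.158 > 0 and g(1) = -0.319 < 0.
Newton iteration, V/F⁰ = 0.52:
  V/F = 0.520: g = -0.1012, g' = -0.383 → V/F = 0.256
  V/F = 0.256: g = 0.0053, g' = -0.450 → V/F = 0.267
Converged at V/F = 0.267.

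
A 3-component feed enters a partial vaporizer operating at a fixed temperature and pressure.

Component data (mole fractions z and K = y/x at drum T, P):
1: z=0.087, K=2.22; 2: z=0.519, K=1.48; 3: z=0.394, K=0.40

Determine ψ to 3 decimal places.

ψ = 0.319

Material balance + equilibrium reduce to Σ zᵢ(Kᵢ−1)/(1+ψ(Kᵢ−1)) = 0.
Feasibility: ΣzᵢKᵢ = 1.119, Σzᵢ/Kᵢ = 1.375 — both > 1, two phases present.
Iterate (Newton) starting at ψ = 0.66:
  ψ = 0.660: g = -0.1434, g' = -0.497 → ψ = 0.372
  ψ = 0.372: g = -0.0198, g' = -0.382 → ψ = 0.320
  ψ = 0.320: g = -0.0002, g' = -0.374 → ψ = 0.319
Converged at ψ = 0.319.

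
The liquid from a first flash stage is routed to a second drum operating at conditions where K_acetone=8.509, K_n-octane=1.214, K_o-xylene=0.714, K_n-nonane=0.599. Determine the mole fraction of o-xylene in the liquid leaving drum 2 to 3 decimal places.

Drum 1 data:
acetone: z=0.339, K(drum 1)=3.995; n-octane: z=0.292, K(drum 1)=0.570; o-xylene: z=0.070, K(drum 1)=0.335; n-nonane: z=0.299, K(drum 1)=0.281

Drum 1:
Iterate (Newton) starting at ψ₁ = 0.64:
  ψ₁ = 0.640: g = -0.3044, g' = -1.084 → ψ₁ = 0.359
  ψ₁ = 0.359: g = -0.0105, g' = -1.115 → ψ₁ = 0.350
Converged at ψ₁ = 0.350.
Drum-1 compositions:
  acetone: x = 0.166, y = 0.661
  n-octane: x = 0.344, y = 0.196
  o-xylene: x = 0.091, y = 0.031
  n-nonane: x = 0.400, y = 0.112
Drum-2 feed = drum-1 liquid: z₂ = (0.1655, 0.3437, 0.0912, 0.3995).
Drum 2:
Material balance + equilibrium reduce to Σ zᵢ(Kᵢ−1)/(1+ψ₂(Kᵢ−1)) = 0.
g(0) = ΣzᵢKᵢ − 1 = 1.130 and g(1) = 1 − Σzᵢ/Kᵢ = -0.097, so a root lies in (0, 1).
Newton–Raphson from ψ₂ = 0.47:
  ψ₂ = 0.470: g = 0.1137, g' = -0.575 → ψ₂ = 0.668
  ψ₂ = 0.668: g = 0.0200, g' = -0.401 → ψ₂ = 0.718
  ψ₂ = 0.718: g = 0.0006, g' = -0.379 → ψ₂ = 0.719
Converged at ψ₂ = 0.719.
  acetone: x = 0.026, y = 0.220
  n-octane: x = 0.298, y = 0.362
  o-xylene: x = 0.115, y = 0.082
  n-nonane: x = 0.561, y = 0.336

x_o-xylene (drum 2) = 0.115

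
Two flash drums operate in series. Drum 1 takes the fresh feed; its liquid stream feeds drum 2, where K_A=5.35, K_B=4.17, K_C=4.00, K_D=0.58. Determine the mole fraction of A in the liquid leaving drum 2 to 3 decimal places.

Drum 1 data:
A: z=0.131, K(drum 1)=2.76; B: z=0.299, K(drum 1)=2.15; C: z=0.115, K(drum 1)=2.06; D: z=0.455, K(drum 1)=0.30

Drum 1:
Material balance + equilibrium reduce to Σ zᵢ(Kᵢ−1)/(1+ψ₁(Kᵢ−1)) = 0.
Check two-phase: ΣzᵢKᵢ = 1.378 > 1 and Σzᵢ/Kᵢ = 1.759 > 1, so g(0) = 0.378 > 0 and g(1) = -0.759 < 0.
Newton–Raphson from ψ₁ = 0.33:
  ψ₁ = 0.330: g = 0.0712, g' = -0.818 → ψ₁ = 0.417
Converged at ψ₁ = 0.417.
Drum-1 compositions:
  A: x = 0.076, y = 0.208
  B: x = 0.202, y = 0.434
  C: x = 0.080, y = 0.164
  D: x = 0.643, y = 0.193
Drum-2 feed = drum-1 liquid: z₂ = (0.0755, 0.2021, 0.0797, 0.6427).
Drum 2:
Rachford–Rice: g(ψ₂) = Σ zᵢ(Kᵢ−1)/(1+ψ₂(Kᵢ−1)) = 0.
g(0) = ΣzᵢKᵢ − 1 = 0.938 and g(1) = 1 − Σzᵢ/Kᵢ = -0.191, so a root lies in (0, 1).
Iterate (Newton) starting at ψ₂ = 0.5:
  ψ₂ = 0.500: g = 0.1053, g' = -0.742 → ψ₂ = 0.642
  ψ₂ = 0.642: g = 0.0099, g' = -0.616 → ψ₂ = 0.658
Converged at ψ₂ = 0.658.
  A: x = 0.020, y = 0.105
  B: x = 0.065, y = 0.273
  C: x = 0.027, y = 0.107
  D: x = 0.888, y = 0.515

x_A (drum 2) = 0.020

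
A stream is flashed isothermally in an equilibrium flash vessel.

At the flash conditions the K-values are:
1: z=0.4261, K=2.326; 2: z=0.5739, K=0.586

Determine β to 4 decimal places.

Newton iteration, β⁰ = 0.5:
  β = 0.5000: g = 0.04014, g' = -0.4273 → β = 0.5939
  β = 0.5939: g = 0.00102, g' = -0.4074 → β = 0.5964
Converged at β = 0.5964.

β = 0.5964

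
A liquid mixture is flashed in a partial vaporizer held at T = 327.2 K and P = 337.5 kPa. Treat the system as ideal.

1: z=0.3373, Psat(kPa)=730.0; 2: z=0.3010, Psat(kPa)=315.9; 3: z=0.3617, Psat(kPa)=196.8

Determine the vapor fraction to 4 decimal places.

Raoult's law: Kᵢ = Pᵢˢᵃᵗ/P = Pᵢˢᵃᵗ/337.5.
  K_1 = 730.0/337.5 = 2.162963, K_2 = 315.9/337.5 = 0.936000, K_3 = 196.8/337.5 = 0.583111
Iterate (Newton) starting at ψ = 0.47:
  ψ = 0.4700: g = 0.04624, g' = -0.2893 → ψ = 0.6298
  ψ = 0.6298: g = 0.00186, g' = -0.2689 → ψ = 0.6368
Converged at ψ = 0.6368.

ψ = 0.6368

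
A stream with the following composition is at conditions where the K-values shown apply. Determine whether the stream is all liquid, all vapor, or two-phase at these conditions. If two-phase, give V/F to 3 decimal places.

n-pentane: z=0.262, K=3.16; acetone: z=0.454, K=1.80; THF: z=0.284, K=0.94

ΣzᵢKᵢ = 1.912; Σzᵢ/Kᵢ = 0.637.
Since Σzᵢ/Kᵢ < 1 the mixture is above its dew point — single vapor phase.

all vapor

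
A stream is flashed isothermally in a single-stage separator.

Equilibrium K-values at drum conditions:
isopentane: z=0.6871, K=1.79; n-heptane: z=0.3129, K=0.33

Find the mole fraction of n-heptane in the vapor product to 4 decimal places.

Binary case is linear: z₁(K₁−1)(1+V/F(K₂−1)) + z₂(K₂−1)(1+V/F(K₁−1)) = 0
⇒ V/F = [z₁(K₁−1)+z₂(K₂−1)] / [−(K₁−1)(K₂−1)] = 0.33317/0.52930 = 0.6294
Compositions from xᵢ = zᵢ/(1+V/F(Kᵢ−1)), yᵢ = Kᵢxᵢ:
  isopentane: x = 0.4589, y = 0.8214
  n-heptane: x = 0.5411, y = 0.1786

y_n-heptane = 0.1786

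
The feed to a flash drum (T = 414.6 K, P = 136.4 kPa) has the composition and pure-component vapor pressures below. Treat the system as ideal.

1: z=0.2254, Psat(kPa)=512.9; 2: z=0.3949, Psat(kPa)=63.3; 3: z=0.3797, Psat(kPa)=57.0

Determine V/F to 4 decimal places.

Raoult's law: Kᵢ = Pᵢˢᵃᵗ/P = Pᵢˢᵃᵗ/136.4.
  K_1 = 512.9/136.4 = 3.760264, K_2 = 63.3/136.4 = 0.464076, K_3 = 57.0/136.4 = 0.417889
Material balance + equilibrium reduce to Σ zᵢ(Kᵢ−1)/(1+V/F(Kᵢ−1)) = 0.
Check two-phase: ΣzᵢKᵢ = 1.1895 > 1 and Σzᵢ/Kᵢ = 1.8195 > 1, so g(0) = 0.1895 > 0 and g(1) = -0.8195 < 0.
Iterate (Newton) starting at V/F = 0.5:
  V/F = 0.5000: g = -0.33948, g' = -0.7708 → V/F = 0.0596
  V/F = 0.0596: g = 0.08672, g' = -1.5256 → V/F = 0.1164
  V/F = 0.1164: g = 0.00805, g' = -1.2607 → V/F = 0.1228
  V/F = 0.1228: g = 0.00008, g' = -1.2371 → V/F = 0.1229
Converged at V/F = 0.1229.

V/F = 0.1229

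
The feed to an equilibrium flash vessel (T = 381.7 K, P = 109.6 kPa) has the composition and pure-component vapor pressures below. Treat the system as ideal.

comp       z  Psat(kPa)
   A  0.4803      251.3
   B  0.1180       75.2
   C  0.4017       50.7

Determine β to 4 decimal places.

Raoult's law: Kᵢ = Pᵢˢᵃᵗ/P = Pᵢˢᵃᵗ/109.6.
  K_A = 251.3/109.6 = 2.292883, K_B = 75.2/109.6 = 0.686131, K_C = 50.7/109.6 = 0.462591
Let β = V/F and solve Σ zᵢ(Kᵢ−1)/(1+β(Kᵢ−1)) = 0.
Check two-phase: ΣzᵢKᵢ = 1.3681 > 1 and Σzᵢ/Kᵢ = 1.2498 > 1, so g(0) = 0.3681 > 0 and g(1) = -0.2498 < 0.
Newton iteration, β⁰ = 0.5:
  β = 0.5000: g = 0.03803, g' = -0.5295 → β = 0.5718
  β = 0.5718: g = 0.00024, g' = -0.5244 → β = 0.5723
Converged at β = 0.5723.

β = 0.5723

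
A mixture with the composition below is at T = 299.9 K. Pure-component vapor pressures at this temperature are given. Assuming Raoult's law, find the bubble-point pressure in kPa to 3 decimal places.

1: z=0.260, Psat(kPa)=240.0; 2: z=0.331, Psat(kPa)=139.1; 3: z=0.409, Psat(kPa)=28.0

At the bubble point ψ → 0, so ΣzᵢKᵢ = 1 with Kᵢ = Pᵢˢᵃᵗ/P ⇒ P = ΣzᵢPᵢˢᵃᵗ.
P = 0.260·240.0 + 0.331·139.1 + 0.409·28.0 = 119.894 kPa

Pbub = 119.894 kPa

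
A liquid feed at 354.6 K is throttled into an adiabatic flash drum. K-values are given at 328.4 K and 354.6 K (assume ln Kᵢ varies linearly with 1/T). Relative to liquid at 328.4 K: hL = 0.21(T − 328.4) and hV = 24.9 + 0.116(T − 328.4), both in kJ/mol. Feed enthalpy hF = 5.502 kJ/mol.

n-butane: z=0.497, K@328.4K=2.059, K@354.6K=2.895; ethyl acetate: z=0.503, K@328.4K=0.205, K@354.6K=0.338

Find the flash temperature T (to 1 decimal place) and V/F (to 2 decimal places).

T = 331.4 K, V/F = 0.20

Adiabatic flash: solve Rachford–Rice at each trial T, then check hF = ψ·hV(T) + (1−ψ)·hL(T).
  T = 328.4 K: K = (2.059, 0.205), RR gives ψ = 0.150, H_out = 3.740 kJ/mol
  T = 354.6 K: K = (2.895, 0.338), RR gives ψ = 0.485, H_out = 16.391 kJ/mol
  T = 341.5 K: K = (2.457, 0.266), RR gives ψ = 0.332, H_out = 10.604 kJ/mol
  T = 334.9 K: K = (2.252, 0.234), RR gives ψ = 0.247, H_out = 7.360 kJ/mol
  T = 331.6 K: K = (2.153, 0.219), RR gives ψ = 0.200, H_out = 5.589 kJ/mol
  T = 330.0 K: K = (2.106, 0.212), RR gives ψ = 0.176, H_out = 4.682 kJ/mol
Linear interpolation between T = 330.0 (H_out = 4.682) and T = 331.6 (H_out = 5.589) on hF = 5.502 gives T ≈ 331.4 K, at which ψ = 0.20.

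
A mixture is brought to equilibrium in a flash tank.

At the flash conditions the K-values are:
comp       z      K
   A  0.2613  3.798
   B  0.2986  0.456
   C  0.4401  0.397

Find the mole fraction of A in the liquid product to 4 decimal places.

x_A = 0.1715

Newton–Raphson from β = 0.62:
  β = 0.6200: g = -0.40160, g' = -0.8829 → β = 0.1651
  β = 0.1651: g = 0.02687, g' = -1.2611 → β = 0.1864
  β = 0.1864: g = 0.00071, g' = -1.1961 → β = 0.1870
Converged at β = 0.1870.
Compositions from xᵢ = zᵢ/(1+β(Kᵢ−1)), yᵢ = Kᵢxᵢ:
  A: x = 0.1715, y = 0.6515
  B: x = 0.3324, y = 0.1516
  C: x = 0.4960, y = 0.1969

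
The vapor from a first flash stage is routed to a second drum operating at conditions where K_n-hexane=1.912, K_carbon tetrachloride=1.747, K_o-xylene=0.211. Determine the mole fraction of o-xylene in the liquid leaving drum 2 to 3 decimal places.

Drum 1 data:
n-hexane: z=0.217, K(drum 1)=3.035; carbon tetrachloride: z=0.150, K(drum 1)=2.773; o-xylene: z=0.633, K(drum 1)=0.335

x_o-xylene (drum 2) = 0.517

Drum 1:
Let ψ₁ = V/F and solve Σ zᵢ(Kᵢ−1)/(1+ψ₁(Kᵢ−1)) = 0.
Feasibility: ΣzᵢKᵢ = 1.287, Σzᵢ/Kᵢ = 2.015 — both > 1, two phases present.
Iterate (Newton) starting at ψ₁ = 0.5:
  ψ₁ = 0.500: g = -0.2708, g' = -0.982 → ψ₁ = 0.224
  ψ₁ = 0.224: g = -0.0011, g' = -1.052 → ψ₁ = 0.223
Converged at ψ₁ = 0.223.
Drum-1 compositions:
  n-hexane: x = 0.149, y = 0.453
  carbon tetrachloride: x = 0.107, y = 0.298
  o-xylene: x = 0.743, y = 0.249
Drum-2 feed = drum-1 vapor: z₂ = (0.4530, 0.2981, 0.2490).
Drum 2:
Rachford–Rice: g(ψ₂) = Σ zᵢ(Kᵢ−1)/(1+ψ₂(Kᵢ−1)) = 0.
Feasibility: ΣzᵢKᵢ = 1.439, Σzᵢ/Kᵢ = 1.588 — both > 1, two phases present.
Newton iteration, ψ₂⁰ = 0.54:
  ψ₂ = 0.540: g = 0.0931, g' = -0.724 → ψ₂ = 0.669
  ψ₂ = 0.669: g = -0.0107, g' = -0.914 → ψ₂ = 0.657
Converged at ψ₂ = 0.657.
  n-hexane: x = 0.283, y = 0.542
  carbon tetrachloride: x = 0.200, y = 0.349
  o-xylene: x = 0.517, y = 0.109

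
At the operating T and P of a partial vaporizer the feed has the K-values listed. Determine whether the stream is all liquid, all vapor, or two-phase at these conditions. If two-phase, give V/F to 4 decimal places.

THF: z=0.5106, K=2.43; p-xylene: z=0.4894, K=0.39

two-phase, V/F = 0.4948

ΣzᵢKᵢ = 1.4316; Σzᵢ/Kᵢ = 1.4650.
Both exceed 1, so a two-phase solution exists.
Rachford–Rice: g(ψ) = Σ zᵢ(Kᵢ−1)/(1+ψ(Kᵢ−1)) = 0.
Newton–Raphson from ψ = 0.5:
  ψ = 0.5000: g = -0.00380, g' = -0.7320 → ψ = 0.4948
Converged at ψ = 0.4948.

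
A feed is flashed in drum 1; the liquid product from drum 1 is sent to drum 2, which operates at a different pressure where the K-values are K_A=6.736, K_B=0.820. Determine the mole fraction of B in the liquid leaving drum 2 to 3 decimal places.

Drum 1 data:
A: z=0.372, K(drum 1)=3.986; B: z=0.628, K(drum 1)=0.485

Drum 1:
Rachford–Rice: g(ψ₁) = Σ zᵢ(Kᵢ−1)/(1+ψ₁(Kᵢ−1)) = 0.
Check two-phase: ΣzᵢKᵢ = 1.787 > 1 and Σzᵢ/Kᵢ = 1.388 > 1, so g(0) = 0.787 > 0 and g(1) = -0.388 < 0.
Iterate (Newton) starting at ψ₁ = 0.5:
  ψ₁ = 0.500: g = 0.0100, g' = -0.836 → ψ₁ = 0.512
Converged at ψ₁ = 0.512.
Drum-1 compositions:
  A: x = 0.147, y = 0.586
  B: x = 0.853, y = 0.414
Drum-2 feed = drum-1 liquid: z₂ = (0.1471, 0.8529).
Drum 2:
Rachford–Rice: g(ψ₂) = Σ zᵢ(Kᵢ−1)/(1+ψ₂(Kᵢ−1)) = 0.
Check two-phase: ΣzᵢKᵢ = 1.690 > 1 and Σzᵢ/Kᵢ = 1.062 > 1, so g(0) = 0.690 > 0 and g(1) = -0.062 < 0.
Binary case is linear: z₁(K₁−1)(1+ψ₂(K₂−1)) + z₂(K₂−1)(1+ψ₂(K₁−1)) = 0
⇒ ψ₂ = [z₁(K₁−1)+z₂(K₂−1)] / [−(K₁−1)(K₂−1)] = 0.6902/1.0325 = 0.669
  A: x = 0.030, y = 0.205
  B: x = 0.970, y = 0.795

x_B (drum 2) = 0.970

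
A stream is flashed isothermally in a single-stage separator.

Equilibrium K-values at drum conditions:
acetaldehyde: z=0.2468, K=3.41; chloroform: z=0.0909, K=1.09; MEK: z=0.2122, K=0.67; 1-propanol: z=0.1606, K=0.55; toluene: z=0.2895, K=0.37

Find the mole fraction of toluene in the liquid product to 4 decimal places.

Let ψ = V/F and solve Σ zᵢ(Kᵢ−1)/(1+ψ(Kᵢ−1)) = 0.
g(0) = ΣzᵢKᵢ − 1 = 0.2783 and g(1) = 1 − Σzᵢ/Kᵢ = -0.5469, so a root lies in (0, 1).
Newton–Raphson from ψ = 0.5:
  ψ = 0.5000: g = -0.16580, g' = -0.6277 → ψ = 0.2359
  ψ = 0.2359: g = 0.01624, g' = -0.8098 → ψ = 0.2559
  ψ = 0.2559: g = 0.00029, g' = -0.7815 → ψ = 0.2563
Converged at ψ = 0.2563.
Compositions from xᵢ = zᵢ/(1+ψ(Kᵢ−1)), yᵢ = Kᵢxᵢ:
  acetaldehyde: x = 0.1526, y = 0.5203
  chloroform: x = 0.0889, y = 0.0968
  MEK: x = 0.2318, y = 0.1553
  1-propanol: x = 0.1815, y = 0.0998
  toluene: x = 0.3452, y = 0.1277

x_toluene = 0.3452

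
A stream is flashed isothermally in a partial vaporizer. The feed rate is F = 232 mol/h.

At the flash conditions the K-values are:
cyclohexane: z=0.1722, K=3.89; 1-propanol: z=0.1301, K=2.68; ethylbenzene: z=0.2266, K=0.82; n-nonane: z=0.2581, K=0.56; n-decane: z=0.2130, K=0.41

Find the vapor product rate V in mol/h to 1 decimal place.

Newton iteration, β⁰ = 0.58:
  β = 0.5800: g = -0.09241, g' = -0.5656 → β = 0.4166
  β = 0.4166: g = 0.00459, g' = -0.6370 → β = 0.4238
  β = 0.4238: g = 0.00002, g' = -0.6318 → β = 0.4239
Converged at β = 0.4239.
Then V = β·F = 0.4239·232 = 98.3 mol/h and L = F − V = 133.7 mol/h.

V = 98.3 mol/h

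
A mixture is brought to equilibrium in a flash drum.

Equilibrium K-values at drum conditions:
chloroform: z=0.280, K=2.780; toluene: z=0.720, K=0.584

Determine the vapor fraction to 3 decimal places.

Newton–Raphson from ψ = 0.57:
  ψ = 0.570: g = -0.1452, g' = -0.433 → ψ = 0.234
  ψ = 0.234: g = 0.0198, g' = -0.595 → ψ = 0.268
  ψ = 0.268: g = 0.0005, g' = -0.565 → ψ = 0.269
Converged at ψ = 0.269.

ψ = 0.269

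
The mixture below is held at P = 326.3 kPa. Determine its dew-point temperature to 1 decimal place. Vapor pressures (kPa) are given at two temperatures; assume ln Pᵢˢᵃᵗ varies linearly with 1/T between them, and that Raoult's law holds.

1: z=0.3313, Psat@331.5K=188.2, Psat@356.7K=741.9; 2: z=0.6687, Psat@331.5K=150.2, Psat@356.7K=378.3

T = 348.3 K

Dew-point temperature: Σzᵢ·P/Pᵢˢᵃᵗ(T) = 1. Interpolate ln Pᵢˢᵃᵗ = aᵢ + bᵢ/T.
  T = 331.5 K: ΣzᵢP/Pᵢˢᵃᵗ = 2.0271
  T = 356.7 K: ΣzᵢP/Pᵢˢᵃᵗ = 0.7225
  T = 344.1 K: ΣzᵢP/Pᵢˢᵃᵗ = 1.1821
  T = 350.4 K: ΣzᵢP/Pᵢˢᵃᵗ = 0.9192
  T = 347.2 K: ΣzᵢP/Pᵢˢᵃᵗ = 1.0430
  T = 348.8 K: ΣzᵢP/Pᵢˢᵃᵗ = 0.9788
Interpolating between 347.2 K and 348.8 K gives T ≈ 348.3 K.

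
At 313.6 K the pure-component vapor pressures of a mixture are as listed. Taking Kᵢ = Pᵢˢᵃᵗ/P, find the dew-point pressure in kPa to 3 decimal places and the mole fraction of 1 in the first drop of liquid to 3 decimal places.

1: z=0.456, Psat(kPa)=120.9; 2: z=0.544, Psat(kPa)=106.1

At the dew point ψ → 1, so Σzᵢ/Kᵢ = 1 with Kᵢ = Pᵢˢᵃᵗ/P ⇒ 1/P = Σzᵢ/Pᵢˢᵃᵗ.
1/P = 0.456/120.9 + 0.544/106.1 = 0.008899 ⇒ P = 112.373 kPa
xᵢ = zᵢP/Pᵢˢᵃᵗ ⇒ x_1 = 0.456·112.373/120.9 = 0.424

Pdew = 112.373 kPa, x_1 = 0.424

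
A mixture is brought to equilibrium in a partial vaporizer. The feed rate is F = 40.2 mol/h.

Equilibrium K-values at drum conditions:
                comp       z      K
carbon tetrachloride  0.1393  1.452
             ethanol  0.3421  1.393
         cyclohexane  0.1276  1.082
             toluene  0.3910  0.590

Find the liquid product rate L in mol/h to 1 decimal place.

L = 27.3 mol/h

Newton iteration, β⁰ = 0.5:
  β = 0.5000: g = -0.02787, g' = -0.1606 → β = 0.3265
  β = 0.3265: g = -0.00087, g' = -0.1515 → β = 0.3207
Converged at β = 0.3207.
Then V = β·F = 0.3207·40.2 = 12.9 mol/h and L = F − V = 27.3 mol/h.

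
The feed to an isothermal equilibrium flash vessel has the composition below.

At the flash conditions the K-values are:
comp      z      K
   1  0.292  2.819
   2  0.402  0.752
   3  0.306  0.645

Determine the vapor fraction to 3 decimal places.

ψ = 0.596

Let ψ = V/F and solve Σ zᵢ(Kᵢ−1)/(1+ψ(Kᵢ−1)) = 0.
g(0) = ΣzᵢKᵢ − 1 = 0.323 and g(1) = 1 − Σzᵢ/Kᵢ = -0.113, so a root lies in (0, 1).
Newton–Raphson from ψ = 0.36:
  ψ = 0.360: g = 0.0869, g' = -0.433 → ψ = 0.561
  ψ = 0.561: g = 0.0115, g' = -0.330 → ψ = 0.596
Converged at ψ = 0.596.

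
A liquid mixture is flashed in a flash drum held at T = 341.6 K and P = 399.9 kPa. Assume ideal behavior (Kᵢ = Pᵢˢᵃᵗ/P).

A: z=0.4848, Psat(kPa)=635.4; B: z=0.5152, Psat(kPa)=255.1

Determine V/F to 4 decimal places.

V/F = 0.4640

Raoult's law: Kᵢ = Pᵢˢᵃᵗ/P = Pᵢˢᵃᵗ/399.9.
  K_A = 635.4/399.9 = 1.588897, K_B = 255.1/399.9 = 0.637909
Rachford–Rice: g(V/F) = Σ zᵢ(Kᵢ−1)/(1+V/F(Kᵢ−1)) = 0.
g(0) = ΣzᵢKᵢ − 1 = 0.0989 and g(1) = 1 − Σzᵢ/Kᵢ = -0.1128, so a root lies in (0, 1).
Newton iteration, V/F⁰ = 0.5:
  V/F = 0.5000: g = -0.00723, g' = -0.2011 → V/F = 0.4640
Converged at V/F = 0.4640.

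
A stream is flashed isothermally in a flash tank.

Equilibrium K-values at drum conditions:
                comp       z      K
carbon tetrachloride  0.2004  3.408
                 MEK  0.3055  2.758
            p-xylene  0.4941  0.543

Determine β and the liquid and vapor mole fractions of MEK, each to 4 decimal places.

β = 0.8581, x_MEK = 0.1218, y_MEK = 0.3359

Rachford–Rice: g(β) = Σ zᵢ(Kᵢ−1)/(1+β(Kᵢ−1)) = 0.
Check two-phase: ΣzᵢKᵢ = 1.7938 > 1 and Σzᵢ/Kᵢ = 1.0795 > 1, so g(0) = 0.7938 > 0 and g(1) = -0.0795 < 0.
Newton iteration, β⁰ = 0.5:
  β = 0.5000: g = 0.21209, g' = -0.6800 → β = 0.8119
  β = 0.8119: g = 0.02555, g' = -0.5542 → β = 0.8580
  β = 0.8580: g = 0.00004, g' = -0.5529 → β = 0.8581
Converged at β = 0.8581.
Compositions from xᵢ = zᵢ/(1+β(Kᵢ−1)), yᵢ = Kᵢxᵢ:
  carbon tetrachloride: x = 0.0654, y = 0.2227
  MEK: x = 0.1218, y = 0.3359
  p-xylene: x = 0.8129, y = 0.4414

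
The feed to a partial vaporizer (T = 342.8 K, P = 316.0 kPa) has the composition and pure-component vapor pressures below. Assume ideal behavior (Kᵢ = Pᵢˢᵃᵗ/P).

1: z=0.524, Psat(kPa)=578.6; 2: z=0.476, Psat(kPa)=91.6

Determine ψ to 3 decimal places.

ψ = 0.165

Raoult's law: Kᵢ = Pᵢˢᵃᵗ/P = Pᵢˢᵃᵗ/316.0.
  K_1 = 578.6/316.0 = 1.83101, K_2 = 91.6/316.0 = 0.28987
Rachford–Rice: g(ψ) = Σ zᵢ(Kᵢ−1)/(1+ψ(Kᵢ−1)) = 0.
Check two-phase: ΣzᵢKᵢ = 1.097 > 1 and Σzᵢ/Kᵢ = 1.928 > 1, so g(0) = 0.097 > 0 and g(1) = -0.928 < 0.
Newton–Raphson from ψ = 0.5:
  ψ = 0.500: g = -0.2165, g' = -0.758 → ψ = 0.214
  ψ = 0.214: g = -0.0291, g' = -0.595 → ψ = 0.165
Converged at ψ = 0.165.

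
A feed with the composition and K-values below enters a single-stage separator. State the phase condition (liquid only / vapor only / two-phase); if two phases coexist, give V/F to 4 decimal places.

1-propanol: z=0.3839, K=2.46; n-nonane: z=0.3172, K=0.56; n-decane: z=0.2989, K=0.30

two-phase, V/F = 0.2503

ΣzᵢKᵢ = 1.2117; Σzᵢ/Kᵢ = 1.7188.
Both exceed 1, so a two-phase solution exists.
Rachford–Rice: g(ψ) = Σ zᵢ(Kᵢ−1)/(1+ψ(Kᵢ−1)) = 0.
Iterate (Newton) starting at ψ = 0.5:
  ψ = 0.5000: g = -0.17684, g' = -0.7210 → ψ = 0.2547
  ψ = 0.2547: g = -0.00327, g' = -0.7296 → ψ = 0.2503
Converged at ψ = 0.2503.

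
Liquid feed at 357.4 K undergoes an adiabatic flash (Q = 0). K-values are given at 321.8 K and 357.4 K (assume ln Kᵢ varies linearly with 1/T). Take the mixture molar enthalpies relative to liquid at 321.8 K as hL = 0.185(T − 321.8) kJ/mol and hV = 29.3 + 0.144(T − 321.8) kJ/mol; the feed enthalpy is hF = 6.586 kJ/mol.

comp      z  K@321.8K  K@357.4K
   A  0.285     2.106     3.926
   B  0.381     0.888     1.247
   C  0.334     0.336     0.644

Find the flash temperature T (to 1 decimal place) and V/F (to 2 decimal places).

Adiabatic flash: solve Rachford–Rice at each trial T, then check hF = ψ·hV(T) + (1−ψ)·hL(T).
  T = 321.8 K: K = (2.106, 0.888, 0.336), RR gives ψ = 0.107, H_out = 3.130 kJ/mol
  T = 357.4 K: K = (3.926, 1.247, 0.644), RR gives ψ = 1.000, H_out = 34.426 kJ/mol
  T = 339.6 K: K = (2.923, 1.062, 0.473), RR gives ψ = 0.647, H_out = 21.768 kJ/mol
  T = 330.7 K: K = (2.492, 0.973, 0.401), RR gives ψ = 0.384, H_out = 12.757 kJ/mol
  T = 326.2 K: K = (2.291, 0.930, 0.367), RR gives ψ = 0.250, H_out = 8.080 kJ/mol
  T = 324.0 K: K = (2.197, 0.909, 0.351), RR gives ψ = 0.180, H_out = 5.669 kJ/mol
Linear interpolation between T = 324.0 (H_out = 5.669) and T = 326.2 (H_out = 8.080) on hF = 6.586 gives T ≈ 324.8 K, at which ψ = 0.21.

T = 324.8 K, V/F = 0.21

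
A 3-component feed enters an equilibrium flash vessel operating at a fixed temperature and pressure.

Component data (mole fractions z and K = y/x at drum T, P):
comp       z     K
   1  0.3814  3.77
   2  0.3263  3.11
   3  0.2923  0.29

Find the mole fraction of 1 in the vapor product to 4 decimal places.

y_1 = 0.4194

Rachford–Rice: g(V/F) = Σ zᵢ(Kᵢ−1)/(1+V/F(Kᵢ−1)) = 0.
Feasibility: ΣzᵢKᵢ = 2.5374, Σzᵢ/Kᵢ = 1.2140 — both > 1, two phases present.
Newton–Raphson from V/F = 0.5:
  V/F = 0.5000: g = 0.45624, g' = -1.2127 → V/F = 0.8762
  V/F = 0.8762: g = 0.00072, g' = -1.4601 → V/F = 0.8767
Converged at V/F = 0.8767.
Compositions from xᵢ = zᵢ/(1+V/F(Kᵢ−1)), yᵢ = Kᵢxᵢ:
  1: x = 0.1112, y = 0.4194
  2: x = 0.1145, y = 0.3561
  3: x = 0.7743, y = 0.2245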